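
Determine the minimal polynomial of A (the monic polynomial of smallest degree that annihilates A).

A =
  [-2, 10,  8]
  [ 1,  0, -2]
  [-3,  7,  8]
x^3 - 6*x^2 + 12*x - 8

The characteristic polynomial is χ_A(x) = (x - 2)^3, so the eigenvalues are known. The minimal polynomial is
  m_A(x) = Π_λ (x − λ)^{k_λ}
where k_λ is the size of the *largest* Jordan block for λ (equivalently, the smallest k with (A − λI)^k v = 0 for every generalised eigenvector v of λ).

  λ = 2: largest Jordan block has size 3, contributing (x − 2)^3

So m_A(x) = (x - 2)^3 = x^3 - 6*x^2 + 12*x - 8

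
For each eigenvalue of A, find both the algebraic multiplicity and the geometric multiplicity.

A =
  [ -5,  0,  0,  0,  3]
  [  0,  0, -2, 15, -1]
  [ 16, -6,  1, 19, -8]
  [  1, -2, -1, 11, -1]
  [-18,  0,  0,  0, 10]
λ = 1: alg = 1, geom = 1; λ = 4: alg = 4, geom = 2

Step 1 — factor the characteristic polynomial to read off the algebraic multiplicities:
  χ_A(x) = (x - 4)^4*(x - 1)

Step 2 — compute geometric multiplicities via the rank-nullity identity g(λ) = n − rank(A − λI):
  rank(A − (1)·I) = 4, so dim ker(A − (1)·I) = n − 4 = 1
  rank(A − (4)·I) = 3, so dim ker(A − (4)·I) = n − 3 = 2

Summary:
  λ = 1: algebraic multiplicity = 1, geometric multiplicity = 1
  λ = 4: algebraic multiplicity = 4, geometric multiplicity = 2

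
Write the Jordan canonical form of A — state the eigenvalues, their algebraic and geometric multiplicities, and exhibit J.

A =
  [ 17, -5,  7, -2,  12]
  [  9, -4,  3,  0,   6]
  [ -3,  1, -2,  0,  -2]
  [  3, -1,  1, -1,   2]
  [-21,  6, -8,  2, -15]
J_3(-1) ⊕ J_1(-1) ⊕ J_1(-1)

The characteristic polynomial is
  det(x·I − A) = x^5 + 5*x^4 + 10*x^3 + 10*x^2 + 5*x + 1 = (x + 1)^5

Eigenvalues and multiplicities (the geometric multiplicity of λ is n − rank(A − λI), which equals the number of Jordan blocks for λ):
  λ = -1: algebraic multiplicity = 5, geometric multiplicity = 3

Determining the block sizes for each eigenvalue:
  λ = -1: with am = 5 and gm = 3, the partition is not yet determined (e.g. several partitions of 5 into 3 parts exist). Let N = A − (-1)·I. Computing rank(N^1) = 2, rank(N^2) = 1, rank(N^3) = 0; the number of blocks of size ≥ j is rank(N^{j−1}) − rank(N^j), giving [3, 1, 1]. So we have 1 block(s) of size 3, 2 block(s) of size 1 → block sizes [3, 1, 1]

Assembling the blocks gives a Jordan form
J =
  [-1,  1,  0,  0,  0]
  [ 0, -1,  1,  0,  0]
  [ 0,  0, -1,  0,  0]
  [ 0,  0,  0, -1,  0]
  [ 0,  0,  0,  0, -1]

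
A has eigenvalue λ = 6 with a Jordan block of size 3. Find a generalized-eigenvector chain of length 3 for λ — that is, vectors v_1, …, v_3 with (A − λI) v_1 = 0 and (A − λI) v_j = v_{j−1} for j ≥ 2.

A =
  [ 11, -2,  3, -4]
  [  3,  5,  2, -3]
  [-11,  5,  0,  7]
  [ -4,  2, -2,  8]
A Jordan chain for λ = 6 of length 3:
v_1 = (2, 2, -2, 0)ᵀ
v_2 = (5, 3, -11, -4)ᵀ
v_3 = (1, 0, 0, 0)ᵀ

Let N = A − (6)·I. We want v_3 with N^3 v_3 = 0 but N^2 v_3 ≠ 0; then v_{j-1} := N · v_j for j = 3, …, 2.

Pick v_3 = (1, 0, 0, 0)ᵀ.
Then v_2 = N · v_3 = (5, 3, -11, -4)ᵀ.
Then v_1 = N · v_2 = (2, 2, -2, 0)ᵀ.

Sanity check: (A − (6)·I) v_1 = (0, 0, 0, 0)ᵀ = 0. ✓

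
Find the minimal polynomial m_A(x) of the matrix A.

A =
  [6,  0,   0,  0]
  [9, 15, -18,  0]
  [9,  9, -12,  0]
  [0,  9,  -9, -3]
x^2 - 3*x - 18

The characteristic polynomial is χ_A(x) = (x - 6)^2*(x + 3)^2, so the eigenvalues are known. The minimal polynomial is
  m_A(x) = Π_λ (x − λ)^{k_λ}
where k_λ is the size of the *largest* Jordan block for λ (equivalently, the smallest k with (A − λI)^k v = 0 for every generalised eigenvector v of λ).

  λ = -3: largest Jordan block has size 1, contributing (x + 3)
  λ = 6: largest Jordan block has size 1, contributing (x − 6)

So m_A(x) = (x - 6)*(x + 3) = x^2 - 3*x - 18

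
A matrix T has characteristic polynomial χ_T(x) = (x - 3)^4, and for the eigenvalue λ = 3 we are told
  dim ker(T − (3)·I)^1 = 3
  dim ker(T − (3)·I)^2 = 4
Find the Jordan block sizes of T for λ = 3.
Block sizes for λ = 3: [2, 1, 1]

From the dimensions of kernels of powers, the number of Jordan blocks of size at least j is d_j − d_{j−1} where d_j = dim ker(N^j) (with d_0 = 0). Computing the differences gives [3, 1].
The number of blocks of size exactly k is (#blocks of size ≥ k) − (#blocks of size ≥ k + 1), so the partition is: 2 block(s) of size 1, 1 block(s) of size 2.
In nonincreasing order the block sizes are [2, 1, 1].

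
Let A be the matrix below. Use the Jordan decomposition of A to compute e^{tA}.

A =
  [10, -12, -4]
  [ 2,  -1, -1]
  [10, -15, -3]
e^{tA} =
  [8*t*exp(2*t) + exp(2*t), -12*t*exp(2*t), -4*t*exp(2*t)]
  [2*t*exp(2*t), -3*t*exp(2*t) + exp(2*t), -t*exp(2*t)]
  [10*t*exp(2*t), -15*t*exp(2*t), -5*t*exp(2*t) + exp(2*t)]

Strategy: write A = P · J · P⁻¹ where J is a Jordan canonical form, so e^{tA} = P · e^{tJ} · P⁻¹, and e^{tJ} can be computed block-by-block.

A has Jordan form
J =
  [2, 1, 0]
  [0, 2, 0]
  [0, 0, 2]
(up to reordering of blocks).

Per-block formulas:
  For a 1×1 block at λ = 2: exp(t · [2]) = [e^(2t)].
  For a 2×2 Jordan block J_2(2): exp(t · J_2(2)) = e^(2t)·(I + t·N), where N is the 2×2 nilpotent shift.

After assembling e^{tJ} and conjugating by P, we get:

e^{tA} =
  [8*t*exp(2*t) + exp(2*t), -12*t*exp(2*t), -4*t*exp(2*t)]
  [2*t*exp(2*t), -3*t*exp(2*t) + exp(2*t), -t*exp(2*t)]
  [10*t*exp(2*t), -15*t*exp(2*t), -5*t*exp(2*t) + exp(2*t)]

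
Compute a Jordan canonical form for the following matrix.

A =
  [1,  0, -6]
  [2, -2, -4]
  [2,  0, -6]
J_1(-3) ⊕ J_1(-2) ⊕ J_1(-2)

The characteristic polynomial is
  det(x·I − A) = x^3 + 7*x^2 + 16*x + 12 = (x + 2)^2*(x + 3)

Eigenvalues and multiplicities (the geometric multiplicity of λ is n − rank(A − λI), which equals the number of Jordan blocks for λ):
  λ = -3: algebraic multiplicity = 1, geometric multiplicity = 1
  λ = -2: algebraic multiplicity = 2, geometric multiplicity = 2

Determining the block sizes for each eigenvalue:
  λ = -3: one block (gm = 1), so the single block has size am = 1 → block sizes [1]
  λ = -2: gm = am = 2, so every block has size 1 → block sizes [1, 1]

Assembling the blocks gives a Jordan form
J =
  [-3,  0,  0]
  [ 0, -2,  0]
  [ 0,  0, -2]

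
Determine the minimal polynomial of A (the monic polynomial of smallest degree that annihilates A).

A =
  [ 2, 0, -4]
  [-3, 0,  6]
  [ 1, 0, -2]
x^2

The characteristic polynomial is χ_A(x) = x^3, so the eigenvalues are known. The minimal polynomial is
  m_A(x) = Π_λ (x − λ)^{k_λ}
where k_λ is the size of the *largest* Jordan block for λ (equivalently, the smallest k with (A − λI)^k v = 0 for every generalised eigenvector v of λ).

  λ = 0: largest Jordan block has size 2, contributing (x − 0)^2

So m_A(x) = x^2 = x^2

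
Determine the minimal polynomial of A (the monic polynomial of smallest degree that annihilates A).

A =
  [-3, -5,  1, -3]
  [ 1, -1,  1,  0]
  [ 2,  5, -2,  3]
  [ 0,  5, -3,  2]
x^3 + 3*x^2 + 3*x + 1

The characteristic polynomial is χ_A(x) = (x + 1)^4, so the eigenvalues are known. The minimal polynomial is
  m_A(x) = Π_λ (x − λ)^{k_λ}
where k_λ is the size of the *largest* Jordan block for λ (equivalently, the smallest k with (A − λI)^k v = 0 for every generalised eigenvector v of λ).

  λ = -1: largest Jordan block has size 3, contributing (x + 1)^3

So m_A(x) = (x + 1)^3 = x^3 + 3*x^2 + 3*x + 1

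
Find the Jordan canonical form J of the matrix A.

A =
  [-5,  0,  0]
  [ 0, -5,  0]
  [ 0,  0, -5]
J_1(-5) ⊕ J_1(-5) ⊕ J_1(-5)

The characteristic polynomial is
  det(x·I − A) = x^3 + 15*x^2 + 75*x + 125 = (x + 5)^3

Eigenvalues and multiplicities (the geometric multiplicity of λ is n − rank(A − λI), which equals the number of Jordan blocks for λ):
  λ = -5: algebraic multiplicity = 3, geometric multiplicity = 3

Determining the block sizes for each eigenvalue:
  λ = -5: gm = am = 3, so every block has size 1 → block sizes [1, 1, 1]

Assembling the blocks gives a Jordan form
J =
  [-5,  0,  0]
  [ 0, -5,  0]
  [ 0,  0, -5]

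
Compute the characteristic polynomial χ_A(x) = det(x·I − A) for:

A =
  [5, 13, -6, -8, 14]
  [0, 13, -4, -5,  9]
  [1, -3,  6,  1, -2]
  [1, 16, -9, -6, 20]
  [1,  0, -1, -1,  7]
x^5 - 25*x^4 + 250*x^3 - 1250*x^2 + 3125*x - 3125

Expanding det(x·I − A) (e.g. by cofactor expansion or by noting that A is similar to its Jordan form J, which has the same characteristic polynomial as A) gives
  χ_A(x) = x^5 - 25*x^4 + 250*x^3 - 1250*x^2 + 3125*x - 3125
which factors as (x - 5)^5. The eigenvalues (with algebraic multiplicities) are λ = 5 with multiplicity 5.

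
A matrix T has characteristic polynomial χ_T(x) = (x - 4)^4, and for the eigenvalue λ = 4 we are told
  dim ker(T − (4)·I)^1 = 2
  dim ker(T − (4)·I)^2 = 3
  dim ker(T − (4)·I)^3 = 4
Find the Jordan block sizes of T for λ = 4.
Block sizes for λ = 4: [3, 1]

From the dimensions of kernels of powers, the number of Jordan blocks of size at least j is d_j − d_{j−1} where d_j = dim ker(N^j) (with d_0 = 0). Computing the differences gives [2, 1, 1].
The number of blocks of size exactly k is (#blocks of size ≥ k) − (#blocks of size ≥ k + 1), so the partition is: 1 block(s) of size 1, 1 block(s) of size 3.
In nonincreasing order the block sizes are [3, 1].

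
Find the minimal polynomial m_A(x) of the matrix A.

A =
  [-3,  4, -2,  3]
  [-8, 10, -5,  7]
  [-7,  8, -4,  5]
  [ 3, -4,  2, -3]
x^2

The characteristic polynomial is χ_A(x) = x^4, so the eigenvalues are known. The minimal polynomial is
  m_A(x) = Π_λ (x − λ)^{k_λ}
where k_λ is the size of the *largest* Jordan block for λ (equivalently, the smallest k with (A − λI)^k v = 0 for every generalised eigenvector v of λ).

  λ = 0: largest Jordan block has size 2, contributing (x − 0)^2

So m_A(x) = x^2 = x^2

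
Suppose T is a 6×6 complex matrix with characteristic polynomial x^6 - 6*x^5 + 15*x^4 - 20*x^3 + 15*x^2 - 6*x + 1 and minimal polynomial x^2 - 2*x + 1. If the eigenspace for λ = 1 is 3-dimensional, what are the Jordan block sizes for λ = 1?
Block sizes for λ = 1: [2, 2, 2]

Step 1 — from the characteristic polynomial, algebraic multiplicity of λ = 1 is 6. From dim ker(T − (1)·I) = 3, there are exactly 3 Jordan blocks for λ = 1.
Step 2 — from the minimal polynomial, the factor (x − 1)^2 tells us the largest block for λ = 1 has size 2.
Step 3 — with total size 6, 3 blocks, and largest block 2, the block sizes (in nonincreasing order) are [2, 2, 2].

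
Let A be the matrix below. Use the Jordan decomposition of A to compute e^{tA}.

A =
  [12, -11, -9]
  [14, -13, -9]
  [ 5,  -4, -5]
e^{tA} =
  [-3*t^2*exp(-2*t)/2 + 14*t*exp(-2*t) + exp(-2*t), 3*t^2*exp(-2*t)/2 - 11*t*exp(-2*t), -9*t*exp(-2*t)]
  [-3*t^2*exp(-2*t)/2 + 14*t*exp(-2*t), 3*t^2*exp(-2*t)/2 - 11*t*exp(-2*t) + exp(-2*t), -9*t*exp(-2*t)]
  [-t^2*exp(-2*t)/2 + 5*t*exp(-2*t), t^2*exp(-2*t)/2 - 4*t*exp(-2*t), -3*t*exp(-2*t) + exp(-2*t)]

Strategy: write A = P · J · P⁻¹ where J is a Jordan canonical form, so e^{tA} = P · e^{tJ} · P⁻¹, and e^{tJ} can be computed block-by-block.

A has Jordan form
J =
  [-2,  1,  0]
  [ 0, -2,  1]
  [ 0,  0, -2]
(up to reordering of blocks).

Per-block formulas:
  For a 3×3 Jordan block J_3(-2): exp(t · J_3(-2)) = e^(-2t)·(I + t·N + (t^2/2)·N^2), where N is the 3×3 nilpotent shift.

After assembling e^{tJ} and conjugating by P, we get:

e^{tA} =
  [-3*t^2*exp(-2*t)/2 + 14*t*exp(-2*t) + exp(-2*t), 3*t^2*exp(-2*t)/2 - 11*t*exp(-2*t), -9*t*exp(-2*t)]
  [-3*t^2*exp(-2*t)/2 + 14*t*exp(-2*t), 3*t^2*exp(-2*t)/2 - 11*t*exp(-2*t) + exp(-2*t), -9*t*exp(-2*t)]
  [-t^2*exp(-2*t)/2 + 5*t*exp(-2*t), t^2*exp(-2*t)/2 - 4*t*exp(-2*t), -3*t*exp(-2*t) + exp(-2*t)]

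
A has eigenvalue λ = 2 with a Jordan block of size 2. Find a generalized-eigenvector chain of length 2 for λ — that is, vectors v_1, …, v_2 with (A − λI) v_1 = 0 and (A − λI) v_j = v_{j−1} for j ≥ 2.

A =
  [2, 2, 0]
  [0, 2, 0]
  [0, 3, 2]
A Jordan chain for λ = 2 of length 2:
v_1 = (2, 0, 3)ᵀ
v_2 = (0, 1, 0)ᵀ

Let N = A − (2)·I. We want v_2 with N^2 v_2 = 0 but N^1 v_2 ≠ 0; then v_{j-1} := N · v_j for j = 2, …, 2.

Pick v_2 = (0, 1, 0)ᵀ.
Then v_1 = N · v_2 = (2, 0, 3)ᵀ.

Sanity check: (A − (2)·I) v_1 = (0, 0, 0)ᵀ = 0. ✓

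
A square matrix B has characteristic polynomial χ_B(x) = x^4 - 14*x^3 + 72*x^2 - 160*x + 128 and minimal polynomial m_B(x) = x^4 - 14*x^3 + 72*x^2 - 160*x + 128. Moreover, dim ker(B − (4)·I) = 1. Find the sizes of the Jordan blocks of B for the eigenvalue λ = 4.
Block sizes for λ = 4: [3]

Step 1 — from the characteristic polynomial, algebraic multiplicity of λ = 4 is 3. From dim ker(B − (4)·I) = 1, there are exactly 1 Jordan blocks for λ = 4.
Step 2 — from the minimal polynomial, the factor (x − 4)^3 tells us the largest block for λ = 4 has size 3.
Step 3 — with total size 3, 1 blocks, and largest block 3, the block sizes (in nonincreasing order) are [3].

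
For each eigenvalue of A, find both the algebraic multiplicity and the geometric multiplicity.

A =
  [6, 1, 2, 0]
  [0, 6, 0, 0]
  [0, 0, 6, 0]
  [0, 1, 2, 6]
λ = 6: alg = 4, geom = 3

Step 1 — factor the characteristic polynomial to read off the algebraic multiplicities:
  χ_A(x) = (x - 6)^4

Step 2 — compute geometric multiplicities via the rank-nullity identity g(λ) = n − rank(A − λI):
  rank(A − (6)·I) = 1, so dim ker(A − (6)·I) = n − 1 = 3

Summary:
  λ = 6: algebraic multiplicity = 4, geometric multiplicity = 3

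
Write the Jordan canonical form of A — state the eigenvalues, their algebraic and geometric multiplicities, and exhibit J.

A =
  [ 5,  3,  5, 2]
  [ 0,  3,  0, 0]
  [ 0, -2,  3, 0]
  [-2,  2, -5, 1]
J_2(3) ⊕ J_2(3)

The characteristic polynomial is
  det(x·I − A) = x^4 - 12*x^3 + 54*x^2 - 108*x + 81 = (x - 3)^4

Eigenvalues and multiplicities (the geometric multiplicity of λ is n − rank(A − λI), which equals the number of Jordan blocks for λ):
  λ = 3: algebraic multiplicity = 4, geometric multiplicity = 2

Determining the block sizes for each eigenvalue:
  λ = 3: with am = 4 and gm = 2, the partition is not yet determined (e.g. several partitions of 4 into 2 parts exist). Let N = A − (3)·I. Computing rank(N^1) = 2, rank(N^2) = 0; the number of blocks of size ≥ j is rank(N^{j−1}) − rank(N^j), giving [2, 2]. So we have 2 block(s) of size 2 → block sizes [2, 2]

Assembling the blocks gives a Jordan form
J =
  [3, 1, 0, 0]
  [0, 3, 0, 0]
  [0, 0, 3, 1]
  [0, 0, 0, 3]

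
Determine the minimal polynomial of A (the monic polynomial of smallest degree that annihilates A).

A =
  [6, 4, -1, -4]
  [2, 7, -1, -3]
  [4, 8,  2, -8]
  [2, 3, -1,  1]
x^2 - 8*x + 16

The characteristic polynomial is χ_A(x) = (x - 4)^4, so the eigenvalues are known. The minimal polynomial is
  m_A(x) = Π_λ (x − λ)^{k_λ}
where k_λ is the size of the *largest* Jordan block for λ (equivalently, the smallest k with (A − λI)^k v = 0 for every generalised eigenvector v of λ).

  λ = 4: largest Jordan block has size 2, contributing (x − 4)^2

So m_A(x) = (x - 4)^2 = x^2 - 8*x + 16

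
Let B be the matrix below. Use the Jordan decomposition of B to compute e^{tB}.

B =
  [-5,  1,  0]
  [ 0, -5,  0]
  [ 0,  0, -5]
e^{tB} =
  [exp(-5*t), t*exp(-5*t), 0]
  [0, exp(-5*t), 0]
  [0, 0, exp(-5*t)]

Strategy: write B = P · J · P⁻¹ where J is a Jordan canonical form, so e^{tB} = P · e^{tJ} · P⁻¹, and e^{tJ} can be computed block-by-block.

B has Jordan form
J =
  [-5,  1,  0]
  [ 0, -5,  0]
  [ 0,  0, -5]
(up to reordering of blocks).

Per-block formulas:
  For a 2×2 Jordan block J_2(-5): exp(t · J_2(-5)) = e^(-5t)·(I + t·N), where N is the 2×2 nilpotent shift.
  For a 1×1 block at λ = -5: exp(t · [-5]) = [e^(-5t)].

After assembling e^{tJ} and conjugating by P, we get:

e^{tB} =
  [exp(-5*t), t*exp(-5*t), 0]
  [0, exp(-5*t), 0]
  [0, 0, exp(-5*t)]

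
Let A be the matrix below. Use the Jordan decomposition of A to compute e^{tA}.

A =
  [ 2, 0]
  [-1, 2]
e^{tA} =
  [exp(2*t), 0]
  [-t*exp(2*t), exp(2*t)]

Strategy: write A = P · J · P⁻¹ where J is a Jordan canonical form, so e^{tA} = P · e^{tJ} · P⁻¹, and e^{tJ} can be computed block-by-block.

A has Jordan form
J =
  [2, 1]
  [0, 2]
(up to reordering of blocks).

Per-block formulas:
  For a 2×2 Jordan block J_2(2): exp(t · J_2(2)) = e^(2t)·(I + t·N), where N is the 2×2 nilpotent shift.

After assembling e^{tJ} and conjugating by P, we get:

e^{tA} =
  [exp(2*t), 0]
  [-t*exp(2*t), exp(2*t)]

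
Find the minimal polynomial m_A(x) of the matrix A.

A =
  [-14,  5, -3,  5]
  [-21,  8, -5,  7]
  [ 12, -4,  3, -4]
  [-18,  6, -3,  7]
x^3 - 3*x^2 + 3*x - 1

The characteristic polynomial is χ_A(x) = (x - 1)^4, so the eigenvalues are known. The minimal polynomial is
  m_A(x) = Π_λ (x − λ)^{k_λ}
where k_λ is the size of the *largest* Jordan block for λ (equivalently, the smallest k with (A − λI)^k v = 0 for every generalised eigenvector v of λ).

  λ = 1: largest Jordan block has size 3, contributing (x − 1)^3

So m_A(x) = (x - 1)^3 = x^3 - 3*x^2 + 3*x - 1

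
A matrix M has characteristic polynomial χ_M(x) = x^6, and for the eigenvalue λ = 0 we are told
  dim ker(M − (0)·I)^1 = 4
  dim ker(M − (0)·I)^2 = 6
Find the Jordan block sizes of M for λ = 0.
Block sizes for λ = 0: [2, 2, 1, 1]

From the dimensions of kernels of powers, the number of Jordan blocks of size at least j is d_j − d_{j−1} where d_j = dim ker(N^j) (with d_0 = 0). Computing the differences gives [4, 2].
The number of blocks of size exactly k is (#blocks of size ≥ k) − (#blocks of size ≥ k + 1), so the partition is: 2 block(s) of size 1, 2 block(s) of size 2.
In nonincreasing order the block sizes are [2, 2, 1, 1].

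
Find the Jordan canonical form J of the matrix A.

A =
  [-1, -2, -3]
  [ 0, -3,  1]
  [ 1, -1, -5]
J_3(-3)

The characteristic polynomial is
  det(x·I − A) = x^3 + 9*x^2 + 27*x + 27 = (x + 3)^3

Eigenvalues and multiplicities (the geometric multiplicity of λ is n − rank(A − λI), which equals the number of Jordan blocks for λ):
  λ = -3: algebraic multiplicity = 3, geometric multiplicity = 1

Determining the block sizes for each eigenvalue:
  λ = -3: one block (gm = 1), so the single block has size am = 3 → block sizes [3]

Assembling the blocks gives a Jordan form
J =
  [-3,  1,  0]
  [ 0, -3,  1]
  [ 0,  0, -3]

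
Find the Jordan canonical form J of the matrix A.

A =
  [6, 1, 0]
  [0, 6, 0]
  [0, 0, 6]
J_2(6) ⊕ J_1(6)

The characteristic polynomial is
  det(x·I − A) = x^3 - 18*x^2 + 108*x - 216 = (x - 6)^3

Eigenvalues and multiplicities (the geometric multiplicity of λ is n − rank(A − λI), which equals the number of Jordan blocks for λ):
  λ = 6: algebraic multiplicity = 3, geometric multiplicity = 2

Determining the block sizes for each eigenvalue:
  λ = 6: 2 blocks summing to 3 forces exactly one block of size 2 and the rest size 1 → block sizes [2, 1]

Assembling the blocks gives a Jordan form
J =
  [6, 1, 0]
  [0, 6, 0]
  [0, 0, 6]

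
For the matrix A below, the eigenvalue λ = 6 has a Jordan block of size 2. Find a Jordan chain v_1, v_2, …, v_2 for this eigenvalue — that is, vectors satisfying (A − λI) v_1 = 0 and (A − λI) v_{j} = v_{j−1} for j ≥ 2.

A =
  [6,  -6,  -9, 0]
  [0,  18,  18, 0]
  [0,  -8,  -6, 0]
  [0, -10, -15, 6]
A Jordan chain for λ = 6 of length 2:
v_1 = (-6, 12, -8, -10)ᵀ
v_2 = (0, 1, 0, 0)ᵀ

Let N = A − (6)·I. We want v_2 with N^2 v_2 = 0 but N^1 v_2 ≠ 0; then v_{j-1} := N · v_j for j = 2, …, 2.

Pick v_2 = (0, 1, 0, 0)ᵀ.
Then v_1 = N · v_2 = (-6, 12, -8, -10)ᵀ.

Sanity check: (A − (6)·I) v_1 = (0, 0, 0, 0)ᵀ = 0. ✓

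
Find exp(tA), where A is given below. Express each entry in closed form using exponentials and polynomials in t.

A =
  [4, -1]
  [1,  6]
e^{tA} =
  [-t*exp(5*t) + exp(5*t), -t*exp(5*t)]
  [t*exp(5*t), t*exp(5*t) + exp(5*t)]

Strategy: write A = P · J · P⁻¹ where J is a Jordan canonical form, so e^{tA} = P · e^{tJ} · P⁻¹, and e^{tJ} can be computed block-by-block.

A has Jordan form
J =
  [5, 1]
  [0, 5]
(up to reordering of blocks).

Per-block formulas:
  For a 2×2 Jordan block J_2(5): exp(t · J_2(5)) = e^(5t)·(I + t·N), where N is the 2×2 nilpotent shift.

After assembling e^{tJ} and conjugating by P, we get:

e^{tA} =
  [-t*exp(5*t) + exp(5*t), -t*exp(5*t)]
  [t*exp(5*t), t*exp(5*t) + exp(5*t)]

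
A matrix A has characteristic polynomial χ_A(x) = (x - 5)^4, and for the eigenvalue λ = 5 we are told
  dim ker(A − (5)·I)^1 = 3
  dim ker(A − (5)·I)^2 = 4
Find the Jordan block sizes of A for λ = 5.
Block sizes for λ = 5: [2, 1, 1]

From the dimensions of kernels of powers, the number of Jordan blocks of size at least j is d_j − d_{j−1} where d_j = dim ker(N^j) (with d_0 = 0). Computing the differences gives [3, 1].
The number of blocks of size exactly k is (#blocks of size ≥ k) − (#blocks of size ≥ k + 1), so the partition is: 2 block(s) of size 1, 1 block(s) of size 2.
In nonincreasing order the block sizes are [2, 1, 1].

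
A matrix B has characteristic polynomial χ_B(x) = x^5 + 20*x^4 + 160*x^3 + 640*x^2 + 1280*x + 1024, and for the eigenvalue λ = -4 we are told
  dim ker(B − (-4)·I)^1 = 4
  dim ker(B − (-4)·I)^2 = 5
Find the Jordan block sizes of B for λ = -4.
Block sizes for λ = -4: [2, 1, 1, 1]

From the dimensions of kernels of powers, the number of Jordan blocks of size at least j is d_j − d_{j−1} where d_j = dim ker(N^j) (with d_0 = 0). Computing the differences gives [4, 1].
The number of blocks of size exactly k is (#blocks of size ≥ k) − (#blocks of size ≥ k + 1), so the partition is: 3 block(s) of size 1, 1 block(s) of size 2.
In nonincreasing order the block sizes are [2, 1, 1, 1].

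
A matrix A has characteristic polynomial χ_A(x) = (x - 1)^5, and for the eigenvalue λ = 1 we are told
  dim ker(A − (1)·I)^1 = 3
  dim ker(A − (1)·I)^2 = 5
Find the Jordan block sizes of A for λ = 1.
Block sizes for λ = 1: [2, 2, 1]

From the dimensions of kernels of powers, the number of Jordan blocks of size at least j is d_j − d_{j−1} where d_j = dim ker(N^j) (with d_0 = 0). Computing the differences gives [3, 2].
The number of blocks of size exactly k is (#blocks of size ≥ k) − (#blocks of size ≥ k + 1), so the partition is: 1 block(s) of size 1, 2 block(s) of size 2.
In nonincreasing order the block sizes are [2, 2, 1].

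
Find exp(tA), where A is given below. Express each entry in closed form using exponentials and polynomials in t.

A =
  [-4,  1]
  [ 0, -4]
e^{tA} =
  [exp(-4*t), t*exp(-4*t)]
  [0, exp(-4*t)]

Strategy: write A = P · J · P⁻¹ where J is a Jordan canonical form, so e^{tA} = P · e^{tJ} · P⁻¹, and e^{tJ} can be computed block-by-block.

A has Jordan form
J =
  [-4,  1]
  [ 0, -4]
(up to reordering of blocks).

Per-block formulas:
  For a 2×2 Jordan block J_2(-4): exp(t · J_2(-4)) = e^(-4t)·(I + t·N), where N is the 2×2 nilpotent shift.

After assembling e^{tJ} and conjugating by P, we get:

e^{tA} =
  [exp(-4*t), t*exp(-4*t)]
  [0, exp(-4*t)]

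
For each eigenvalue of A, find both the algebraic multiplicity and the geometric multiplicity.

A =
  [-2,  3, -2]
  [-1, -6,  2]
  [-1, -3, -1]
λ = -3: alg = 3, geom = 2

Step 1 — factor the characteristic polynomial to read off the algebraic multiplicities:
  χ_A(x) = (x + 3)^3

Step 2 — compute geometric multiplicities via the rank-nullity identity g(λ) = n − rank(A − λI):
  rank(A − (-3)·I) = 1, so dim ker(A − (-3)·I) = n − 1 = 2

Summary:
  λ = -3: algebraic multiplicity = 3, geometric multiplicity = 2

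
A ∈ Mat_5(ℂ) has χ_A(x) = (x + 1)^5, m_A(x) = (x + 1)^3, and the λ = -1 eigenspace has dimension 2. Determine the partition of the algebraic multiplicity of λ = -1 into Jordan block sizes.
Block sizes for λ = -1: [3, 2]

Step 1 — from the characteristic polynomial, algebraic multiplicity of λ = -1 is 5. From dim ker(A − (-1)·I) = 2, there are exactly 2 Jordan blocks for λ = -1.
Step 2 — from the minimal polynomial, the factor (x + 1)^3 tells us the largest block for λ = -1 has size 3.
Step 3 — with total size 5, 2 blocks, and largest block 3, the block sizes (in nonincreasing order) are [3, 2].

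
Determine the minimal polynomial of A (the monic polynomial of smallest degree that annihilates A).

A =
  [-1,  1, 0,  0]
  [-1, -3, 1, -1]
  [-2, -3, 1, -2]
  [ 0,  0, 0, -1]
x^3 + 3*x^2 + 3*x + 1

The characteristic polynomial is χ_A(x) = (x + 1)^4, so the eigenvalues are known. The minimal polynomial is
  m_A(x) = Π_λ (x − λ)^{k_λ}
where k_λ is the size of the *largest* Jordan block for λ (equivalently, the smallest k with (A − λI)^k v = 0 for every generalised eigenvector v of λ).

  λ = -1: largest Jordan block has size 3, contributing (x + 1)^3

So m_A(x) = (x + 1)^3 = x^3 + 3*x^2 + 3*x + 1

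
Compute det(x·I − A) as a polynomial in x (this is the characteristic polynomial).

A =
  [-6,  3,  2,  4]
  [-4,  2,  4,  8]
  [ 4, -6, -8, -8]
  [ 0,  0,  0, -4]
x^4 + 16*x^3 + 96*x^2 + 256*x + 256

Expanding det(x·I − A) (e.g. by cofactor expansion or by noting that A is similar to its Jordan form J, which has the same characteristic polynomial as A) gives
  χ_A(x) = x^4 + 16*x^3 + 96*x^2 + 256*x + 256
which factors as (x + 4)^4. The eigenvalues (with algebraic multiplicities) are λ = -4 with multiplicity 4.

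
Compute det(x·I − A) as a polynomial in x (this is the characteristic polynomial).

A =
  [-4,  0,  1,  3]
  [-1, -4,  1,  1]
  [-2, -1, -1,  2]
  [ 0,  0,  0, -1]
x^4 + 10*x^3 + 36*x^2 + 54*x + 27

Expanding det(x·I − A) (e.g. by cofactor expansion or by noting that A is similar to its Jordan form J, which has the same characteristic polynomial as A) gives
  χ_A(x) = x^4 + 10*x^3 + 36*x^2 + 54*x + 27
which factors as (x + 1)*(x + 3)^3. The eigenvalues (with algebraic multiplicities) are λ = -3 with multiplicity 3, λ = -1 with multiplicity 1.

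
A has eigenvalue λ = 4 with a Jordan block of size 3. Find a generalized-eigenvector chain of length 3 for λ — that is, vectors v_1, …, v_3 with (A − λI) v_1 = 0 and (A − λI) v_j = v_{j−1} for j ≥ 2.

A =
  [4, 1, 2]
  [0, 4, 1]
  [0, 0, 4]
A Jordan chain for λ = 4 of length 3:
v_1 = (1, 0, 0)ᵀ
v_2 = (2, 1, 0)ᵀ
v_3 = (0, 0, 1)ᵀ

Let N = A − (4)·I. We want v_3 with N^3 v_3 = 0 but N^2 v_3 ≠ 0; then v_{j-1} := N · v_j for j = 3, …, 2.

Pick v_3 = (0, 0, 1)ᵀ.
Then v_2 = N · v_3 = (2, 1, 0)ᵀ.
Then v_1 = N · v_2 = (1, 0, 0)ᵀ.

Sanity check: (A − (4)·I) v_1 = (0, 0, 0)ᵀ = 0. ✓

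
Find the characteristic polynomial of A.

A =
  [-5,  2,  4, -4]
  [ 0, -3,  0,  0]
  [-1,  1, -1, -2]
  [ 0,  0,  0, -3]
x^4 + 12*x^3 + 54*x^2 + 108*x + 81

Expanding det(x·I − A) (e.g. by cofactor expansion or by noting that A is similar to its Jordan form J, which has the same characteristic polynomial as A) gives
  χ_A(x) = x^4 + 12*x^3 + 54*x^2 + 108*x + 81
which factors as (x + 3)^4. The eigenvalues (with algebraic multiplicities) are λ = -3 with multiplicity 4.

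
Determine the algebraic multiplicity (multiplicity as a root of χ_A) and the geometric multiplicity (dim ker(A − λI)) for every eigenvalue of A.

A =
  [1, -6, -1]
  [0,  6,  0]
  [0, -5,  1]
λ = 1: alg = 2, geom = 1; λ = 6: alg = 1, geom = 1

Step 1 — factor the characteristic polynomial to read off the algebraic multiplicities:
  χ_A(x) = (x - 6)*(x - 1)^2

Step 2 — compute geometric multiplicities via the rank-nullity identity g(λ) = n − rank(A − λI):
  rank(A − (1)·I) = 2, so dim ker(A − (1)·I) = n − 2 = 1
  rank(A − (6)·I) = 2, so dim ker(A − (6)·I) = n − 2 = 1

Summary:
  λ = 1: algebraic multiplicity = 2, geometric multiplicity = 1
  λ = 6: algebraic multiplicity = 1, geometric multiplicity = 1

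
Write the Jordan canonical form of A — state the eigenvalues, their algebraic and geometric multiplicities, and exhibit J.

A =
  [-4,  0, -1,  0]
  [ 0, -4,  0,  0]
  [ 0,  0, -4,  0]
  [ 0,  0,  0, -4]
J_2(-4) ⊕ J_1(-4) ⊕ J_1(-4)

The characteristic polynomial is
  det(x·I − A) = x^4 + 16*x^3 + 96*x^2 + 256*x + 256 = (x + 4)^4

Eigenvalues and multiplicities (the geometric multiplicity of λ is n − rank(A − λI), which equals the number of Jordan blocks for λ):
  λ = -4: algebraic multiplicity = 4, geometric multiplicity = 3

Determining the block sizes for each eigenvalue:
  λ = -4: 3 blocks summing to 4 forces exactly one block of size 2 and the rest size 1 → block sizes [2, 1, 1]

Assembling the blocks gives a Jordan form
J =
  [-4,  1,  0,  0]
  [ 0, -4,  0,  0]
  [ 0,  0, -4,  0]
  [ 0,  0,  0, -4]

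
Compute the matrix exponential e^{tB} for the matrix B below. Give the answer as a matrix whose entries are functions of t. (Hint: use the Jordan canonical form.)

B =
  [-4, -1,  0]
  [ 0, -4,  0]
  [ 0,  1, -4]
e^{tB} =
  [exp(-4*t), -t*exp(-4*t), 0]
  [0, exp(-4*t), 0]
  [0, t*exp(-4*t), exp(-4*t)]

Strategy: write B = P · J · P⁻¹ where J is a Jordan canonical form, so e^{tB} = P · e^{tJ} · P⁻¹, and e^{tJ} can be computed block-by-block.

B has Jordan form
J =
  [-4,  1,  0]
  [ 0, -4,  0]
  [ 0,  0, -4]
(up to reordering of blocks).

Per-block formulas:
  For a 2×2 Jordan block J_2(-4): exp(t · J_2(-4)) = e^(-4t)·(I + t·N), where N is the 2×2 nilpotent shift.
  For a 1×1 block at λ = -4: exp(t · [-4]) = [e^(-4t)].

After assembling e^{tJ} and conjugating by P, we get:

e^{tB} =
  [exp(-4*t), -t*exp(-4*t), 0]
  [0, exp(-4*t), 0]
  [0, t*exp(-4*t), exp(-4*t)]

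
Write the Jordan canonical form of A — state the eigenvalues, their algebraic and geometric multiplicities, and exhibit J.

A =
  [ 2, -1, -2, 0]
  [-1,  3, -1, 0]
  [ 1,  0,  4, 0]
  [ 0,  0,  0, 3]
J_3(3) ⊕ J_1(3)

The characteristic polynomial is
  det(x·I − A) = x^4 - 12*x^3 + 54*x^2 - 108*x + 81 = (x - 3)^4

Eigenvalues and multiplicities (the geometric multiplicity of λ is n − rank(A − λI), which equals the number of Jordan blocks for λ):
  λ = 3: algebraic multiplicity = 4, geometric multiplicity = 2

Determining the block sizes for each eigenvalue:
  λ = 3: with am = 4 and gm = 2, the partition is not yet determined (e.g. several partitions of 4 into 2 parts exist). Let N = A − (3)·I. Computing rank(N^1) = 2, rank(N^2) = 1, rank(N^3) = 0; the number of blocks of size ≥ j is rank(N^{j−1}) − rank(N^j), giving [2, 1, 1]. So we have 1 block(s) of size 3, 1 block(s) of size 1 → block sizes [3, 1]

Assembling the blocks gives a Jordan form
J =
  [3, 1, 0, 0]
  [0, 3, 1, 0]
  [0, 0, 3, 0]
  [0, 0, 0, 3]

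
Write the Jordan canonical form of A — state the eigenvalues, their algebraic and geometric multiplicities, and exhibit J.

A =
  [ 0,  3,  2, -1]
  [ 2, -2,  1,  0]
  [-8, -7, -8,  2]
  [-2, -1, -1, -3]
J_1(-4) ⊕ J_2(-3) ⊕ J_1(-3)

The characteristic polynomial is
  det(x·I − A) = x^4 + 13*x^3 + 63*x^2 + 135*x + 108 = (x + 3)^3*(x + 4)

Eigenvalues and multiplicities (the geometric multiplicity of λ is n − rank(A − λI), which equals the number of Jordan blocks for λ):
  λ = -4: algebraic multiplicity = 1, geometric multiplicity = 1
  λ = -3: algebraic multiplicity = 3, geometric multiplicity = 2

Determining the block sizes for each eigenvalue:
  λ = -4: one block (gm = 1), so the single block has size am = 1 → block sizes [1]
  λ = -3: 2 blocks summing to 3 forces exactly one block of size 2 and the rest size 1 → block sizes [2, 1]

Assembling the blocks gives a Jordan form
J =
  [-4,  0,  0,  0]
  [ 0, -3,  1,  0]
  [ 0,  0, -3,  0]
  [ 0,  0,  0, -3]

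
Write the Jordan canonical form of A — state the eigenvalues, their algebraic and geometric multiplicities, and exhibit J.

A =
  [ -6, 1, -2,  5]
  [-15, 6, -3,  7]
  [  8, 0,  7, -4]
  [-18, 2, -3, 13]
J_2(5) ⊕ J_2(5)

The characteristic polynomial is
  det(x·I − A) = x^4 - 20*x^3 + 150*x^2 - 500*x + 625 = (x - 5)^4

Eigenvalues and multiplicities (the geometric multiplicity of λ is n − rank(A − λI), which equals the number of Jordan blocks for λ):
  λ = 5: algebraic multiplicity = 4, geometric multiplicity = 2

Determining the block sizes for each eigenvalue:
  λ = 5: with am = 4 and gm = 2, the partition is not yet determined (e.g. several partitions of 4 into 2 parts exist). Let N = A − (5)·I. Computing rank(N^1) = 2, rank(N^2) = 0; the number of blocks of size ≥ j is rank(N^{j−1}) − rank(N^j), giving [2, 2]. So we have 2 block(s) of size 2 → block sizes [2, 2]

Assembling the blocks gives a Jordan form
J =
  [5, 1, 0, 0]
  [0, 5, 0, 0]
  [0, 0, 5, 1]
  [0, 0, 0, 5]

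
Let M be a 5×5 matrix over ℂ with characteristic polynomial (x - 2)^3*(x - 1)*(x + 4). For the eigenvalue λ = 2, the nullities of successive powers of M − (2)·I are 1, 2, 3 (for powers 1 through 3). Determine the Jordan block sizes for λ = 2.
Block sizes for λ = 2: [3]

From the dimensions of kernels of powers, the number of Jordan blocks of size at least j is d_j − d_{j−1} where d_j = dim ker(N^j) (with d_0 = 0). Computing the differences gives [1, 1, 1].
The number of blocks of size exactly k is (#blocks of size ≥ k) − (#blocks of size ≥ k + 1), so the partition is: 1 block(s) of size 3.
In nonincreasing order the block sizes are [3].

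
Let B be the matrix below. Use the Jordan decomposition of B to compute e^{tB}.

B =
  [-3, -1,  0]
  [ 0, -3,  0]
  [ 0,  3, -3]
e^{tB} =
  [exp(-3*t), -t*exp(-3*t), 0]
  [0, exp(-3*t), 0]
  [0, 3*t*exp(-3*t), exp(-3*t)]

Strategy: write B = P · J · P⁻¹ where J is a Jordan canonical form, so e^{tB} = P · e^{tJ} · P⁻¹, and e^{tJ} can be computed block-by-block.

B has Jordan form
J =
  [-3,  1,  0]
  [ 0, -3,  0]
  [ 0,  0, -3]
(up to reordering of blocks).

Per-block formulas:
  For a 1×1 block at λ = -3: exp(t · [-3]) = [e^(-3t)].
  For a 2×2 Jordan block J_2(-3): exp(t · J_2(-3)) = e^(-3t)·(I + t·N), where N is the 2×2 nilpotent shift.

After assembling e^{tJ} and conjugating by P, we get:

e^{tB} =
  [exp(-3*t), -t*exp(-3*t), 0]
  [0, exp(-3*t), 0]
  [0, 3*t*exp(-3*t), exp(-3*t)]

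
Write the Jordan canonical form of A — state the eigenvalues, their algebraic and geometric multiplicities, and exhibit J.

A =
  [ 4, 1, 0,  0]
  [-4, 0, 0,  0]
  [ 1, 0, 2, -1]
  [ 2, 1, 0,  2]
J_2(2) ⊕ J_2(2)

The characteristic polynomial is
  det(x·I − A) = x^4 - 8*x^3 + 24*x^2 - 32*x + 16 = (x - 2)^4

Eigenvalues and multiplicities (the geometric multiplicity of λ is n − rank(A − λI), which equals the number of Jordan blocks for λ):
  λ = 2: algebraic multiplicity = 4, geometric multiplicity = 2

Determining the block sizes for each eigenvalue:
  λ = 2: with am = 4 and gm = 2, the partition is not yet determined (e.g. several partitions of 4 into 2 parts exist). Let N = A − (2)·I. Computing rank(N^1) = 2, rank(N^2) = 0; the number of blocks of size ≥ j is rank(N^{j−1}) − rank(N^j), giving [2, 2]. So we have 2 block(s) of size 2 → block sizes [2, 2]

Assembling the blocks gives a Jordan form
J =
  [2, 1, 0, 0]
  [0, 2, 0, 0]
  [0, 0, 2, 1]
  [0, 0, 0, 2]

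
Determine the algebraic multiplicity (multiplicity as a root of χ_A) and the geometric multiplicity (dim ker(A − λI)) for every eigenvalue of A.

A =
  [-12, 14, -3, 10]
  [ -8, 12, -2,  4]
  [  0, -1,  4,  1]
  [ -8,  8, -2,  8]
λ = 0: alg = 1, geom = 1; λ = 4: alg = 3, geom = 1

Step 1 — factor the characteristic polynomial to read off the algebraic multiplicities:
  χ_A(x) = x*(x - 4)^3

Step 2 — compute geometric multiplicities via the rank-nullity identity g(λ) = n − rank(A − λI):
  rank(A − (0)·I) = 3, so dim ker(A − (0)·I) = n − 3 = 1
  rank(A − (4)·I) = 3, so dim ker(A − (4)·I) = n − 3 = 1

Summary:
  λ = 0: algebraic multiplicity = 1, geometric multiplicity = 1
  λ = 4: algebraic multiplicity = 3, geometric multiplicity = 1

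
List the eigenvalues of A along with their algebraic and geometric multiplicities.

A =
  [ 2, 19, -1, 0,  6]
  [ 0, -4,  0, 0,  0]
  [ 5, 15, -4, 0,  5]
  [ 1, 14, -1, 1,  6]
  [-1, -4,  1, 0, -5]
λ = -4: alg = 3, geom = 2; λ = 1: alg = 2, geom = 2

Step 1 — factor the characteristic polynomial to read off the algebraic multiplicities:
  χ_A(x) = (x - 1)^2*(x + 4)^3

Step 2 — compute geometric multiplicities via the rank-nullity identity g(λ) = n − rank(A − λI):
  rank(A − (-4)·I) = 3, so dim ker(A − (-4)·I) = n − 3 = 2
  rank(A − (1)·I) = 3, so dim ker(A − (1)·I) = n − 3 = 2

Summary:
  λ = -4: algebraic multiplicity = 3, geometric multiplicity = 2
  λ = 1: algebraic multiplicity = 2, geometric multiplicity = 2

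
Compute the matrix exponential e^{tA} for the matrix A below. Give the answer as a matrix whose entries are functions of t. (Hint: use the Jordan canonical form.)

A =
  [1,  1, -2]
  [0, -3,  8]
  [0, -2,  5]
e^{tA} =
  [exp(t), t*exp(t), -2*t*exp(t)]
  [0, -4*t*exp(t) + exp(t), 8*t*exp(t)]
  [0, -2*t*exp(t), 4*t*exp(t) + exp(t)]

Strategy: write A = P · J · P⁻¹ where J is a Jordan canonical form, so e^{tA} = P · e^{tJ} · P⁻¹, and e^{tJ} can be computed block-by-block.

A has Jordan form
J =
  [1, 1, 0]
  [0, 1, 0]
  [0, 0, 1]
(up to reordering of blocks).

Per-block formulas:
  For a 2×2 Jordan block J_2(1): exp(t · J_2(1)) = e^(1t)·(I + t·N), where N is the 2×2 nilpotent shift.
  For a 1×1 block at λ = 1: exp(t · [1]) = [e^(1t)].

After assembling e^{tJ} and conjugating by P, we get:

e^{tA} =
  [exp(t), t*exp(t), -2*t*exp(t)]
  [0, -4*t*exp(t) + exp(t), 8*t*exp(t)]
  [0, -2*t*exp(t), 4*t*exp(t) + exp(t)]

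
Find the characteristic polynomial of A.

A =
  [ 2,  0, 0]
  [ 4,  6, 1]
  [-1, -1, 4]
x^3 - 12*x^2 + 45*x - 50

Expanding det(x·I − A) (e.g. by cofactor expansion or by noting that A is similar to its Jordan form J, which has the same characteristic polynomial as A) gives
  χ_A(x) = x^3 - 12*x^2 + 45*x - 50
which factors as (x - 5)^2*(x - 2). The eigenvalues (with algebraic multiplicities) are λ = 2 with multiplicity 1, λ = 5 with multiplicity 2.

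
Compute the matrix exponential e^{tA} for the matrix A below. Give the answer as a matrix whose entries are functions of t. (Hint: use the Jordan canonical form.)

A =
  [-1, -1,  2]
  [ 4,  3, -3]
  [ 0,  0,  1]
e^{tA} =
  [-2*t*exp(t) + exp(t), -t*exp(t), -t^2*exp(t)/2 + 2*t*exp(t)]
  [4*t*exp(t), 2*t*exp(t) + exp(t), t^2*exp(t) - 3*t*exp(t)]
  [0, 0, exp(t)]

Strategy: write A = P · J · P⁻¹ where J is a Jordan canonical form, so e^{tA} = P · e^{tJ} · P⁻¹, and e^{tJ} can be computed block-by-block.

A has Jordan form
J =
  [1, 1, 0]
  [0, 1, 1]
  [0, 0, 1]
(up to reordering of blocks).

Per-block formulas:
  For a 3×3 Jordan block J_3(1): exp(t · J_3(1)) = e^(1t)·(I + t·N + (t^2/2)·N^2), where N is the 3×3 nilpotent shift.

After assembling e^{tJ} and conjugating by P, we get:

e^{tA} =
  [-2*t*exp(t) + exp(t), -t*exp(t), -t^2*exp(t)/2 + 2*t*exp(t)]
  [4*t*exp(t), 2*t*exp(t) + exp(t), t^2*exp(t) - 3*t*exp(t)]
  [0, 0, exp(t)]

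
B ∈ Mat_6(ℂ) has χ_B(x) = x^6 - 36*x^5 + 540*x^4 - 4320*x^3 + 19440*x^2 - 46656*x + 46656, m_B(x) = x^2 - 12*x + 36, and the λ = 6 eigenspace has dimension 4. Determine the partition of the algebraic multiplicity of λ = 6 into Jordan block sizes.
Block sizes for λ = 6: [2, 2, 1, 1]

Step 1 — from the characteristic polynomial, algebraic multiplicity of λ = 6 is 6. From dim ker(B − (6)·I) = 4, there are exactly 4 Jordan blocks for λ = 6.
Step 2 — from the minimal polynomial, the factor (x − 6)^2 tells us the largest block for λ = 6 has size 2.
Step 3 — with total size 6, 4 blocks, and largest block 2, the block sizes (in nonincreasing order) are [2, 2, 1, 1].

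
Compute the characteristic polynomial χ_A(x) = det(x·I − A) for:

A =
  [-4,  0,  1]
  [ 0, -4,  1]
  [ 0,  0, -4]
x^3 + 12*x^2 + 48*x + 64

Expanding det(x·I − A) (e.g. by cofactor expansion or by noting that A is similar to its Jordan form J, which has the same characteristic polynomial as A) gives
  χ_A(x) = x^3 + 12*x^2 + 48*x + 64
which factors as (x + 4)^3. The eigenvalues (with algebraic multiplicities) are λ = -4 with multiplicity 3.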